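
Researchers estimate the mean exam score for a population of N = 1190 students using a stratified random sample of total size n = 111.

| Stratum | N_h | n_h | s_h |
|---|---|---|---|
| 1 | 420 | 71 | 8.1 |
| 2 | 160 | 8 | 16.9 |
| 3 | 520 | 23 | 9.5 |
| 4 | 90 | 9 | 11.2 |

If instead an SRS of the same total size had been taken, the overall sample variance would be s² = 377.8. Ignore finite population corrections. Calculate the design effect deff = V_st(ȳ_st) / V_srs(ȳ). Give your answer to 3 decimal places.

deff ≈ 0.467

V̂(ȳ_st) = Σ W_h² s_h²/n_h, with W_h = N_h/N and N = 1190:
  stratum 1: (420/1190)²·8.1²/71 = 0.115111
  stratum 2: (160/1190)²·16.9²/8 = 0.645401
  stratum 3: (520/1190)²·9.5²/23 = 0.749259
  stratum 4: (90/1190)²·11.2²/9 = 0.0797232
V_st = 1.58949
V_srs = s²/n = 377.8/111 = 3.4036
deff = V_st / V_srs = 1.58949/3.4036 = 0.4670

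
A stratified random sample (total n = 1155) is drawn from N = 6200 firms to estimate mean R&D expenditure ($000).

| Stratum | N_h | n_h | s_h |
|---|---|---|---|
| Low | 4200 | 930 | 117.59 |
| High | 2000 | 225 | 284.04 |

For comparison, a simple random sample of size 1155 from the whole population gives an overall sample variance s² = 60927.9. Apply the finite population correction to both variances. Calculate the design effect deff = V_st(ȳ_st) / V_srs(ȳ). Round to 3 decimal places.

V̂(ȳ_st) = Σ W_h² (1 − n_h/N_h) s_h²/n_h, with W_h = N_h/N and N = 6200:
  stratum Low: (4200/6200)²·(1 − 930/4200)·117.59²/930 = 5.31216
  stratum High: (2000/6200)²·(1 − 225/2000)·284.04²/225 = 33.1147
V_st = 38.4269
V_srs = (1 − 1155/6200)·60927.9/1155 = 42.9243
deff = V_st / V_srs = 38.4269/42.9243 = 0.8952

deff ≈ 0.895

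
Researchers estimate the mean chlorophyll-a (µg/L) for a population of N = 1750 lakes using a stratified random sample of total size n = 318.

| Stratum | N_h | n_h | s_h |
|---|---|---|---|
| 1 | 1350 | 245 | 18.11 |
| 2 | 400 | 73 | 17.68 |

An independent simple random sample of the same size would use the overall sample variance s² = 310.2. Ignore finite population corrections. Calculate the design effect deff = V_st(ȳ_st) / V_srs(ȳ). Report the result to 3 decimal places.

V̂(ȳ_st) = Σ W_h² s_h²/n_h, with W_h = N_h/N and N = 1750:
  stratum 1: (1350/1750)²·18.11²/245 = 0.79664
  stratum 2: (400/1750)²·17.68²/73 = 0.22371
V_st = 1.02035
V_srs = s²/n = 310.2/318 = 0.975472
deff = V_st / V_srs = 1.02035/0.975472 = 1.0460

deff ≈ 1.046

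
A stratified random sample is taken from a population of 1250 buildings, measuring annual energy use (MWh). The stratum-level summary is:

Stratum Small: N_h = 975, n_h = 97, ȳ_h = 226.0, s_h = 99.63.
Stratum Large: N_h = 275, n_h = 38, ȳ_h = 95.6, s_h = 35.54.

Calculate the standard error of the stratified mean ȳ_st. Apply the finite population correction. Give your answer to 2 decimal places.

SE(ȳ_st) ≈ 7.58

V̂(ȳ_st) = Σ W_h² (1 − n_h/N_h) s_h²/n_h, with W_h = N_h/N and N = 1250:
  stratum Small: (975/1250)²·(1 − 97/975)·99.63²/97 = 56.0645
  stratum Large: (275/1250)²·(1 − 38/275)·35.54²/38 = 1.38648
V̂(ȳ_st) = 57.4509
SE(ȳ_st) = √57.4509 = 7.57964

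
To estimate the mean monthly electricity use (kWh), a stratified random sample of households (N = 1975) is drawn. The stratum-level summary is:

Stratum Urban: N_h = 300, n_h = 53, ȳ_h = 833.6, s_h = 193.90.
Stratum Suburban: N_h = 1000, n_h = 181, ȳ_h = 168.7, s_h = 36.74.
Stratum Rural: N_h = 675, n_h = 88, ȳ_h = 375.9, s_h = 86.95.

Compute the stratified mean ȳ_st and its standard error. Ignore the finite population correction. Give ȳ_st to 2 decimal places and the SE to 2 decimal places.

ȳ_st = Σ W_h ȳ_h = (300·833.6 + 1000·168.7 + 675·375.9)/1975 = 340.51266
V̂(ȳ_st) = Σ W_h² s_h²/n_h, with W_h = N_h/N and N = 1975:
  stratum Urban: (300/1975)²·193.90²/53 = 16.3677
  stratum Suburban: (1000/1975)²·36.74²/181 = 1.9119
  stratum Rural: (675/1975)²·86.95²/88 = 10.0353
V̂(ȳ_st) = 28.3149
SE(ȳ_st) = √28.3149 = 5.32118

ȳ_st ≈ 340.51, SE ≈ 5.32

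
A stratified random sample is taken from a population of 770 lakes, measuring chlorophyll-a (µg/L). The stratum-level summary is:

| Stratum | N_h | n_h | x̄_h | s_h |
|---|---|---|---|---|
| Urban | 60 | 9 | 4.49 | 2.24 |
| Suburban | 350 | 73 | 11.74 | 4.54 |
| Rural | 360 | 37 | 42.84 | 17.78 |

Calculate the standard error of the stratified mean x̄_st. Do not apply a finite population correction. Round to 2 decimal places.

V̂(x̄_st) = Σ W_h² s_h²/n_h, with W_h = N_h/N and N = 770:
  stratum Urban: (60/770)²·2.24²/9 = 0.00338512
  stratum Suburban: (350/770)²·4.54²/73 = 0.0583369
  stratum Rural: (360/770)²·17.78²/37 = 1.86761
V̂(x̄_st) = 1.92933
SE(x̄_st) = √1.92933 = 1.389

SE(x̄_st) ≈ 1.39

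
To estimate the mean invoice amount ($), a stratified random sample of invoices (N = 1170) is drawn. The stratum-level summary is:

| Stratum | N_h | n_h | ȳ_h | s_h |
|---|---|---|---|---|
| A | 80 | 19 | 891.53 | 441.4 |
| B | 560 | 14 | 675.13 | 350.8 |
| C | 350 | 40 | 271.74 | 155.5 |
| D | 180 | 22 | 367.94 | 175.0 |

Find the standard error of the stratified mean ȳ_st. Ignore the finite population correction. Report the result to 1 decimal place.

SE(ȳ_st) ≈ 46.4

V̂(ȳ_st) = Σ W_h² s_h²/n_h, with W_h = N_h/N and N = 1170:
  stratum A: (80/1170)²·441.4²/19 = 47.9423
  stratum B: (560/1170)²·350.8²/14 = 2013.7
  stratum C: (350/1170)²·155.5²/40 = 54.096
  stratum D: (180/1170)²·175.0²/22 = 32.9478
V̂(ȳ_st) = 2148.69
SE(ȳ_st) = √2148.69 = 46.354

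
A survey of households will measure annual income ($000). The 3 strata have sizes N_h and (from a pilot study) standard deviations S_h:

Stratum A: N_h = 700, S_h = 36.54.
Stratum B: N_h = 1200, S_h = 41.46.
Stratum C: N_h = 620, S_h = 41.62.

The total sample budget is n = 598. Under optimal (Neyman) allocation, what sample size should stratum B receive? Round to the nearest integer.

Neyman allocation: n_h = n · N_h S_h / Σ N_i S_i, with n = 598.
  stratum A: N_h·S_h = 700·36.54 = 25578.00
  stratum B: N_h·S_h = 1200·41.46 = 49752.00
  stratum C: N_h·S_h = 620·41.62 = 25804.40
Σ N_h S_h = 101134.40
n for stratum B = 598·49752.00/101134.40 = 294.180 → 294

294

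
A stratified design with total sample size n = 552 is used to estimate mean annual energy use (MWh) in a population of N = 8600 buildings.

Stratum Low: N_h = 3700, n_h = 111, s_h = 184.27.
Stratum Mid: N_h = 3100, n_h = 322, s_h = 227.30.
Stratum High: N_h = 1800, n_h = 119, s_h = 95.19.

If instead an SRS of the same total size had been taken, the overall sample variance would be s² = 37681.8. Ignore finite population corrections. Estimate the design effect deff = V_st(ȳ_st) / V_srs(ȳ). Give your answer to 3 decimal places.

deff ≈ 1.184

V̂(ȳ_st) = Σ W_h² s_h²/n_h, with W_h = N_h/N and N = 8600:
  stratum Low: (3700/8600)²·184.27²/111 = 56.623
  stratum Mid: (3100/8600)²·227.30²/322 = 20.8482
  stratum High: (1800/8600)²·95.19²/119 = 3.33568
V_st = 80.8069
V_srs = s²/n = 37681.8/552 = 68.2641
deff = V_st / V_srs = 80.8069/68.2641 = 1.1837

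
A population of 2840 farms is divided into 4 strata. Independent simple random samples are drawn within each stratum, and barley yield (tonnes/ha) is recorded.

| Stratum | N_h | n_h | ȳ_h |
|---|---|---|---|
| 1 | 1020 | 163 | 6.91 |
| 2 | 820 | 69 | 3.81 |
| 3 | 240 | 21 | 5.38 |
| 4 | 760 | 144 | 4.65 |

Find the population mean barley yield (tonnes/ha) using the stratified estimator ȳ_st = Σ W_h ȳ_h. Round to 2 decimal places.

ȳ_st ≈ 5.28

N = Σ N_h = 2840. Stratum weights W_h = N_h/N.
ȳ_st = (1020·6.91 + 820·3.81 + 240·5.38 + 760·4.65) / 2840 = 5.2808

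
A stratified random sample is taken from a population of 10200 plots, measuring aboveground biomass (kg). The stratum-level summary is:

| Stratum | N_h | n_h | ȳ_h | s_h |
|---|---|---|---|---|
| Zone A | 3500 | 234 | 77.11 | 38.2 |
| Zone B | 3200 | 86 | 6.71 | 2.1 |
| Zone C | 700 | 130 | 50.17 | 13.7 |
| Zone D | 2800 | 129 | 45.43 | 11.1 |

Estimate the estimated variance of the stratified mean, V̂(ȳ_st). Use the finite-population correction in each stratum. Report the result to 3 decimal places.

V̂(ȳ_st) = Σ W_h² (1 − n_h/N_h) s_h²/n_h, with W_h = N_h/N and N = 10200:
  stratum Zone A: (3500/10200)²·(1 − 234/3500)·38.2²/234 = 0.685164
  stratum Zone B: (3200/10200)²·(1 − 86/3200)·2.1²/86 = 0.00491143
  stratum Zone C: (700/10200)²·(1 − 130/700)·13.7²/130 = 0.00553695
  stratum Zone D: (2800/10200)²·(1 − 129/2800)·11.1²/129 = 0.0686575
V̂(ȳ_st) = 0.76427

V̂(ȳ_st) ≈ 0.764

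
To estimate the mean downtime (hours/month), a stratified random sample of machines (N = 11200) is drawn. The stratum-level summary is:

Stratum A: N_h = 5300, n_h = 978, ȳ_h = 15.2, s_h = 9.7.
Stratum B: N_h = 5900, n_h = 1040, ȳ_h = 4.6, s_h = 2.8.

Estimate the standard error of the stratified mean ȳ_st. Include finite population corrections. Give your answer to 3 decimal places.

V̂(ȳ_st) = Σ W_h² (1 − n_h/N_h) s_h²/n_h, with W_h = N_h/N and N = 11200:
  stratum A: (5300/11200)²·(1 − 978/5300)·9.7²/978 = 0.0175683
  stratum B: (5900/11200)²·(1 − 1040/5900)·2.8²/1040 = 0.0017232
V̂(ȳ_st) = 0.0192915
SE(ȳ_st) = √0.0192915 = 0.138894

SE(ȳ_st) ≈ 0.139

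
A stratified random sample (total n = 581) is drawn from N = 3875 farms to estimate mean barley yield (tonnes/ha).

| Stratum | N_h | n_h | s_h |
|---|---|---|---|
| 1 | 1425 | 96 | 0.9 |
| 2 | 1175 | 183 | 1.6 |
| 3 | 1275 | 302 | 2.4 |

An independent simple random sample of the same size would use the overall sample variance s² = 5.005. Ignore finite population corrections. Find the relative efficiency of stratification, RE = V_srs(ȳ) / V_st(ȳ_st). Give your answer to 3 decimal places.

V̂(ȳ_st) = Σ W_h² s_h²/n_h, with W_h = N_h/N and N = 3875:
  stratum 1: (1425/3875)²·0.9²/96 = 0.00114104
  stratum 2: (1175/3875)²·1.6²/183 = 0.00128624
  stratum 3: (1275/3875)²·2.4²/302 = 0.00206487
V_st = 0.00449214
V_srs = s²/n = 5.005/581 = 0.00861446
Relative efficiency = V_srs / V_st = 0.00861446/0.00449214 = 1.9177

RE ≈ 1.918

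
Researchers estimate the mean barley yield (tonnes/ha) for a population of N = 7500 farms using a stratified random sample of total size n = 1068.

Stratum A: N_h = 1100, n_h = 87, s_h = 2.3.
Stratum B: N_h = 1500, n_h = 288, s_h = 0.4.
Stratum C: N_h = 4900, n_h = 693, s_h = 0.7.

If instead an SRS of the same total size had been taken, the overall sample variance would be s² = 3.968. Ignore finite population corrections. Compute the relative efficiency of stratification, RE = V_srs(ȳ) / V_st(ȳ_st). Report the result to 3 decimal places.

RE ≈ 2.277

V̂(ȳ_st) = Σ W_h² s_h²/n_h, with W_h = N_h/N and N = 7500:
  stratum A: (1100/7500)²·2.3²/87 = 0.00130797
  stratum B: (1500/7500)²·0.4²/288 = 2.22222e-05
  stratum C: (4900/7500)²·0.7²/693 = 0.000301809
V_st = 0.00163201
V_srs = s²/n = 3.968/1068 = 0.00371536
Relative efficiency = V_srs / V_st = 0.00371536/0.00163201 = 2.2766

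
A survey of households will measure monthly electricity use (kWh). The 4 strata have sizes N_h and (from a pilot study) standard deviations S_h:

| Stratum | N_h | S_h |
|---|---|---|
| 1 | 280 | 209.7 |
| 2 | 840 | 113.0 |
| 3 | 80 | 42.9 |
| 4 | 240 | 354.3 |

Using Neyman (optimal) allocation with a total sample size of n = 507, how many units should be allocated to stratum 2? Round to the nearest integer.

Neyman allocation: n_h = n · N_h S_h / Σ N_i S_i, with n = 507.
  stratum 1: N_h·S_h = 280·209.7 = 58716.00
  stratum 2: N_h·S_h = 840·113.0 = 94920.00
  stratum 3: N_h·S_h = 80·42.9 = 3432.00
  stratum 4: N_h·S_h = 240·354.3 = 85032.00
Σ N_h S_h = 242100.00
n for stratum 2 = 507·94920.00/242100.00 = 198.779 → 199

199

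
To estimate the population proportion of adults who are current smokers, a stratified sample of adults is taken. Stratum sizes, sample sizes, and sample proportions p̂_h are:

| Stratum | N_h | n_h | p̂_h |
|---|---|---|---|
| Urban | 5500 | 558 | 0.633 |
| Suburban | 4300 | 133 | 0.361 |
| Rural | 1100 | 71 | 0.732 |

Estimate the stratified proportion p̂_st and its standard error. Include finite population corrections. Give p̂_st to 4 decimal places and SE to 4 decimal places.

p̂_st ≈ 0.5357, SE ≈ 0.0196

N = 10900; stratum weights W_h = N_h/N.
p̂_st = Σ W_h p̂_h = (5500·0.633 + 4300·0.361 + 1100·0.732)/10900 = 0.53569
V̂(p̂_st) = Σ W_h² (1 − n_h/N_h) p̂_h(1−p̂_h)/(n_h−1):
  stratum Urban: (5500/10900)²·(1 − 558/5500)·0.633·0.367/557 = 9.54173e-05
  stratum Suburban: (4300/10900)²·(1 − 133/4300)·0.361·0.639/132 = 0.000263556
  stratum Rural: (1100/10900)²·(1 − 71/1100)·0.732·0.268/70 = 2.66995e-05
V̂(p̂_st) = 0.000385673; SE = √V̂ = 0.0196386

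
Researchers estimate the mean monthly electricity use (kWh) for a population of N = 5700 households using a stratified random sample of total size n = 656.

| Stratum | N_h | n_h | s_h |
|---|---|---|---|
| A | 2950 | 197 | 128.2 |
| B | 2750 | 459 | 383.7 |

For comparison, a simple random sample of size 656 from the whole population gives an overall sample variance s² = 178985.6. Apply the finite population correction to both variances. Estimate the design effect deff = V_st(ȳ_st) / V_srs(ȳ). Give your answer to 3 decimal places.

deff ≈ 0.344

V̂(ȳ_st) = Σ W_h² (1 − n_h/N_h) s_h²/n_h, with W_h = N_h/N and N = 5700:
  stratum A: (2950/5700)²·(1 − 197/2950)·128.2²/197 = 20.854
  stratum B: (2750/5700)²·(1 − 459/2750)·383.7²/459 = 62.1984
V_st = 83.0523
V_srs = (1 − 656/5700)·178985.6/656 = 241.443
deff = V_st / V_srs = 83.0523/241.443 = 0.3440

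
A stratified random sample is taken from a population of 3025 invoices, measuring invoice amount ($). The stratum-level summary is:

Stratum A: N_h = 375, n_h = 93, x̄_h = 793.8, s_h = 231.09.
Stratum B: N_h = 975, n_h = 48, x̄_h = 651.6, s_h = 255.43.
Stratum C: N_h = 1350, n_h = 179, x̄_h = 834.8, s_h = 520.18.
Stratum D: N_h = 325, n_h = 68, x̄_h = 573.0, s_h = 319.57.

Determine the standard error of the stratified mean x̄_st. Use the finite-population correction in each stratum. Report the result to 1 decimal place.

SE(x̄_st) ≈ 20.4

V̂(x̄_st) = Σ W_h² (1 − n_h/N_h) s_h²/n_h, with W_h = N_h/N and N = 3025:
  stratum A: (375/3025)²·(1 − 93/375)·231.09²/93 = 6.63604
  stratum B: (975/3025)²·(1 − 48/975)·255.43²/48 = 134.257
  stratum C: (1350/3025)²·(1 − 179/1350)·520.18²/179 = 261.152
  stratum D: (325/3025)²·(1 − 68/325)·319.57²/68 = 13.7085
V̂(x̄_st) = 415.754
SE(x̄_st) = √415.754 = 20.39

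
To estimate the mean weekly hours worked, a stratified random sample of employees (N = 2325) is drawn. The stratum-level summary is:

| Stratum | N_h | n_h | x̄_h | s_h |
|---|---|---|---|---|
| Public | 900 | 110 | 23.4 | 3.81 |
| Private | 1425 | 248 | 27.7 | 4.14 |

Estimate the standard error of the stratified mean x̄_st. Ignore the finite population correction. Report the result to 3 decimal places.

SE(x̄_st) ≈ 0.214

V̂(x̄_st) = Σ W_h² s_h²/n_h, with W_h = N_h/N and N = 2325:
  stratum Public: (900/2325)²·3.81²/110 = 0.0197741
  stratum Private: (1425/2325)²·4.14²/248 = 0.0259617
V̂(x̄_st) = 0.0457358
SE(x̄_st) = √0.0457358 = 0.213859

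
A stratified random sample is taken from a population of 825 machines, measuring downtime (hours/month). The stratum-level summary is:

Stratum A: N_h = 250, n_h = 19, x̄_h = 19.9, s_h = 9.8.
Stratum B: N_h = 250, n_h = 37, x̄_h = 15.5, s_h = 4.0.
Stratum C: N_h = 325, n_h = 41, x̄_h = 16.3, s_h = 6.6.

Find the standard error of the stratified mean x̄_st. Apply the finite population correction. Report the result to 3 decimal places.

SE(x̄_st) ≈ 0.779

V̂(x̄_st) = Σ W_h² (1 − n_h/N_h) s_h²/n_h, with W_h = N_h/N and N = 825:
  stratum A: (250/825)²·(1 − 19/250)·9.8²/19 = 0.428887
  stratum B: (250/825)²·(1 − 37/250)·4.0²/37 = 0.0338322
  stratum C: (325/825)²·(1 − 41/325)·6.6²/41 = 0.144078
V̂(x̄_st) = 0.606797
SE(x̄_st) = √0.606797 = 0.778972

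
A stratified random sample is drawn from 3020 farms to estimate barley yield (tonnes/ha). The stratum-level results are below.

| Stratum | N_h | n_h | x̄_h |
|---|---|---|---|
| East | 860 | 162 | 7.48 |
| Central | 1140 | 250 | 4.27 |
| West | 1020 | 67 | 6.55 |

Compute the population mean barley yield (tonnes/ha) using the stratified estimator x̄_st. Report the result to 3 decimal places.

x̄_st ≈ 5.954

N = Σ N_h = 3020. Stratum weights W_h = N_h/N.
x̄_st = (860·7.48 + 1140·4.27 + 1020·6.55) / 3020 = 5.95417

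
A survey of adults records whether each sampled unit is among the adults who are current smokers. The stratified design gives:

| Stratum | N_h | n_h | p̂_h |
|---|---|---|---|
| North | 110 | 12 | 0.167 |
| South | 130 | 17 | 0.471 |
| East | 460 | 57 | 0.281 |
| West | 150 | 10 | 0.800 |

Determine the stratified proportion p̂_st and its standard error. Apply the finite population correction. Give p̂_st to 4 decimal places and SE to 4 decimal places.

N = 850; stratum weights W_h = N_h/N.
p̂_st = Σ W_h p̂_h = (110·0.167 + 130·0.471 + 460·0.281 + 150·0.800)/850 = 0.38689
V̂(p̂_st) = Σ W_h² (1 − n_h/N_h) p̂_h(1−p̂_h)/(n_h−1):
  stratum North: (110/850)²·(1 − 12/110)·0.167·0.833/11 = 0.00018869
  stratum South: (130/850)²·(1 − 17/130)·0.471·0.529/16 = 0.000316622
  stratum East: (460/850)²·(1 − 57/460)·0.281·0.719/56 = 0.000925704
  stratum West: (150/850)²·(1 − 10/150)·0.800·0.200/9 = 0.000516724
V̂(p̂_st) = 0.00194774; SE = √V̂ = 0.0441332

p̂_st ≈ 0.3869, SE ≈ 0.0441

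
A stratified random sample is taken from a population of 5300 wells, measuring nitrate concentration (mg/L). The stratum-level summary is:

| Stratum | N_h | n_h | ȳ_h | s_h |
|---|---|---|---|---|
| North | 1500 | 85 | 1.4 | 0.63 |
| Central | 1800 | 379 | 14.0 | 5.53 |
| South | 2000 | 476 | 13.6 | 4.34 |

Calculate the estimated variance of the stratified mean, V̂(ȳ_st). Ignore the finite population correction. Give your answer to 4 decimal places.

V̂(ȳ_st) = Σ W_h² s_h²/n_h, with W_h = N_h/N and N = 5300:
  stratum North: (1500/5300)²·0.63²/85 = 0.000374018
  stratum Central: (1800/5300)²·5.53²/379 = 0.00930688
  stratum South: (2000/5300)²·4.34²/476 = 0.00563483
V̂(ȳ_st) = 0.0153157

V̂(ȳ_st) ≈ 0.0153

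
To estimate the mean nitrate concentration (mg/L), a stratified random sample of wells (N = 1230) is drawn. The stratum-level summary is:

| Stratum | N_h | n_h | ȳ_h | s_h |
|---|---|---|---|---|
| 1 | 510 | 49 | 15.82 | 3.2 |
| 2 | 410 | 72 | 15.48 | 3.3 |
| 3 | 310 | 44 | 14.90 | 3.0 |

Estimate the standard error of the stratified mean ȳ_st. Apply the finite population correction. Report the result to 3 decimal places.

SE(ȳ_st) ≈ 0.240

V̂(ȳ_st) = Σ W_h² (1 − n_h/N_h) s_h²/n_h, with W_h = N_h/N and N = 1230:
  stratum 1: (510/1230)²·(1 − 49/510)·3.2²/49 = 0.0324762
  stratum 2: (410/1230)²·(1 − 72/410)·3.3²/72 = 0.0138543
  stratum 3: (310/1230)²·(1 − 44/310)·3.0²/44 = 0.0111487
V̂(ȳ_st) = 0.0574792
SE(ȳ_st) = √0.0574792 = 0.239748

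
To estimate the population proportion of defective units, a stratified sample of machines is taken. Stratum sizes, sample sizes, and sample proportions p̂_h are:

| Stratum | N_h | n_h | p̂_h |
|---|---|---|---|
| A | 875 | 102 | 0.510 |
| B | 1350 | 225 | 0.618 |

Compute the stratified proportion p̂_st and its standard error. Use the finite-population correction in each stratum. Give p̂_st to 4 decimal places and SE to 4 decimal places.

N = 2225; stratum weights W_h = N_h/N.
p̂_st = Σ W_h p̂_h = (875·0.510 + 1350·0.618)/2225 = 0.57553
V̂(p̂_st) = Σ W_h² (1 − n_h/N_h) p̂_h(1−p̂_h)/(n_h−1):
  stratum A: (875/2225)²·(1 − 102/875)·0.510·0.490/101 = 0.000338043
  stratum B: (1350/2225)²·(1 − 225/1350)·0.618·0.382/224 = 0.000323318
V̂(p̂_st) = 0.000661361; SE = √V̂ = 0.0257169

p̂_st ≈ 0.5755, SE ≈ 0.0257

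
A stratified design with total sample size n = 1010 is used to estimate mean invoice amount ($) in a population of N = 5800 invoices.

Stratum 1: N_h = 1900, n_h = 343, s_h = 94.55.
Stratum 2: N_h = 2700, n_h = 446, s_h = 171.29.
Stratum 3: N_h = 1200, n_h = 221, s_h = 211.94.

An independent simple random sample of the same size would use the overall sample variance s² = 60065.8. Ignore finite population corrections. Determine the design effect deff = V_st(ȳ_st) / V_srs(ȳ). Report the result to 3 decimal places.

deff ≈ 0.433

V̂(ȳ_st) = Σ W_h² s_h²/n_h, with W_h = N_h/N and N = 5800:
  stratum 1: (1900/5800)²·94.55²/343 = 2.79692
  stratum 2: (2700/5800)²·171.29²/446 = 14.2561
  stratum 3: (1200/5800)²·211.94²/221 = 8.70042
V_st = 25.7534
V_srs = s²/n = 60065.8/1010 = 59.4711
deff = V_st / V_srs = 25.7534/59.4711 = 0.4330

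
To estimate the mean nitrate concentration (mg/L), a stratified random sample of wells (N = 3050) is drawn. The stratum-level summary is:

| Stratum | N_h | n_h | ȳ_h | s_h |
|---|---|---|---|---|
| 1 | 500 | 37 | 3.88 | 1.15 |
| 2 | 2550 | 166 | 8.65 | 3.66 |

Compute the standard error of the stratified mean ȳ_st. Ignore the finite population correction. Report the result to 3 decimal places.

V̂(ȳ_st) = Σ W_h² s_h²/n_h, with W_h = N_h/N and N = 3050:
  stratum 1: (500/3050)²·1.15²/37 = 0.000960582
  stratum 2: (2550/3050)²·3.66²/166 = 0.0564072
V̂(ȳ_st) = 0.0573678
SE(ȳ_st) = √0.0573678 = 0.239516

SE(ȳ_st) ≈ 0.240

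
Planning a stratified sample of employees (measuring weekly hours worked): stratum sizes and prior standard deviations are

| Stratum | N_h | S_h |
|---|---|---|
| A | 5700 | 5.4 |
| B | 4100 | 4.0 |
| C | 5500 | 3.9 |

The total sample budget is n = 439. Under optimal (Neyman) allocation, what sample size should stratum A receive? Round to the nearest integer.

197

Neyman allocation: n_h = n · N_h S_h / Σ N_i S_i, with n = 439.
  stratum A: N_h·S_h = 5700·5.4 = 30780.00
  stratum B: N_h·S_h = 4100·4.0 = 16400.00
  stratum C: N_h·S_h = 5500·3.9 = 21450.00
Σ N_h S_h = 68630.00
n for stratum A = 439·30780.00/68630.00 = 196.888 → 197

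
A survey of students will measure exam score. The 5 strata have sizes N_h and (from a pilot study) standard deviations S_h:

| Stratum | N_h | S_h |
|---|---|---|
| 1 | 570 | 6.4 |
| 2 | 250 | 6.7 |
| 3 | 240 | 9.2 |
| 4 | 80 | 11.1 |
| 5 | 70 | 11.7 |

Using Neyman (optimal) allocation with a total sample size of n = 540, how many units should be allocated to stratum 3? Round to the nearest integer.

Neyman allocation: n_h = n · N_h S_h / Σ N_i S_i, with n = 540.
  stratum 1: N_h·S_h = 570·6.4 = 3648.00
  stratum 2: N_h·S_h = 250·6.7 = 1675.00
  stratum 3: N_h·S_h = 240·9.2 = 2208.00
  stratum 4: N_h·S_h = 80·11.1 = 888.00
  stratum 5: N_h·S_h = 70·11.7 = 819.00
Σ N_h S_h = 9238.00
n for stratum 3 = 540·2208.00/9238.00 = 129.067 → 129

129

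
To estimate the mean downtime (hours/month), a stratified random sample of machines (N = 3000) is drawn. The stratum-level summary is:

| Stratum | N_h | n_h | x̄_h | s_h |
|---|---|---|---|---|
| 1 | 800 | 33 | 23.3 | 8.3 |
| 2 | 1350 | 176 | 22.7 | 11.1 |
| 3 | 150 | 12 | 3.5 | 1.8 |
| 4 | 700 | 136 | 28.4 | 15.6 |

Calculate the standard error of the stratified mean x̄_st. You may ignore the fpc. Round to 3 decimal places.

V̂(x̄_st) = Σ W_h² s_h²/n_h, with W_h = N_h/N and N = 3000:
  stratum 1: (800/3000)²·8.3²/33 = 0.14845
  stratum 2: (1350/3000)²·11.1²/176 = 0.141762
  stratum 3: (150/3000)²·1.8²/12 = 0.000675
  stratum 4: (700/3000)²·15.6²/136 = 0.0974235
V̂(x̄_st) = 0.38831
SE(x̄_st) = √0.38831 = 0.623145

SE(x̄_st) ≈ 0.623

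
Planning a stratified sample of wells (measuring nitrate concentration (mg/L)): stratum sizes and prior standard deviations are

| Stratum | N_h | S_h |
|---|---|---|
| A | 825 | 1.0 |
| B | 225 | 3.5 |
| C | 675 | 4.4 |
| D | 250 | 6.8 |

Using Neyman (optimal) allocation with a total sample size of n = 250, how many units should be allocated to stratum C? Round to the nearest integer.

Neyman allocation: n_h = n · N_h S_h / Σ N_i S_i, with n = 250.
  stratum A: N_h·S_h = 825·1.0 = 825.00
  stratum B: N_h·S_h = 225·3.5 = 787.50
  stratum C: N_h·S_h = 675·4.4 = 2970.00
  stratum D: N_h·S_h = 250·6.8 = 1700.00
Σ N_h S_h = 6282.50
n for stratum C = 250·2970.00/6282.50 = 118.185 → 118

118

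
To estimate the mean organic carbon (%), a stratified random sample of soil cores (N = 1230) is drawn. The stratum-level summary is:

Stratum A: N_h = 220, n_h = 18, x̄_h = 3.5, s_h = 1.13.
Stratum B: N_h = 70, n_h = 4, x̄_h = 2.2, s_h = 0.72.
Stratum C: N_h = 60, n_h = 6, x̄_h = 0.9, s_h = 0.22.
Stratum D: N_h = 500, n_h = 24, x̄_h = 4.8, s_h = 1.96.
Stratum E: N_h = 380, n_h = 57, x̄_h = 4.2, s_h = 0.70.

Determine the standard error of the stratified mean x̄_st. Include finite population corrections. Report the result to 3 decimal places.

SE(x̄_st) ≈ 0.168

V̂(x̄_st) = Σ W_h² (1 − n_h/N_h) s_h²/n_h, with W_h = N_h/N and N = 1230:
  stratum A: (220/1230)²·(1 − 18/220)·1.13²/18 = 0.00208376
  stratum B: (70/1230)²·(1 − 4/70)·0.72²/4 = 0.000395764
  stratum C: (60/1230)²·(1 − 6/60)·0.22²/6 = 1.72754e-05
  stratum D: (500/1230)²·(1 − 24/500)·1.96²/24 = 0.0251807
  stratum E: (380/1230)²·(1 − 57/380)·0.70²/57 = 0.000697424
V̂(x̄_st) = 0.0283749
SE(x̄_st) = √0.0283749 = 0.168449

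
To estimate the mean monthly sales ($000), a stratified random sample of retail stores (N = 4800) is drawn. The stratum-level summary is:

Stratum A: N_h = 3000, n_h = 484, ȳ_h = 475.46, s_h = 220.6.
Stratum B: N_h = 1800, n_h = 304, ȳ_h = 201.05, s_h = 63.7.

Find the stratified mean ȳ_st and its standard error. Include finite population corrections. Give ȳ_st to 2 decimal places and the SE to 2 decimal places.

ȳ_st ≈ 372.56, SE ≈ 5.87

ȳ_st = Σ W_h ȳ_h = (3000·475.46 + 1800·201.05)/4800 = 372.55625
V̂(ȳ_st) = Σ W_h² (1 − n_h/N_h) s_h²/n_h, with W_h = N_h/N and N = 4800:
  stratum A: (3000/4800)²·(1 − 484/3000)·220.6²/484 = 32.9394
  stratum B: (1800/4800)²·(1 − 304/1800)·63.7²/304 = 1.56001
V̂(ȳ_st) = 34.4994
SE(ȳ_st) = √34.4994 = 5.87362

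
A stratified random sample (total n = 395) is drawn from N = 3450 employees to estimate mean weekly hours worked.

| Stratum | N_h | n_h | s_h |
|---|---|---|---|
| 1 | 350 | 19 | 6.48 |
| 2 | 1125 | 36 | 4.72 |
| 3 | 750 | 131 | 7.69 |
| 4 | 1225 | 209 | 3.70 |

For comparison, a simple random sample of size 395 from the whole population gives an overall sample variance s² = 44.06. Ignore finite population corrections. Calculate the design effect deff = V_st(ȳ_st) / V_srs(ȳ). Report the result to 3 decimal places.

deff ≈ 1.059

V̂(ȳ_st) = Σ W_h² s_h²/n_h, with W_h = N_h/N and N = 3450:
  stratum 1: (350/3450)²·6.48²/19 = 0.0227454
  stratum 2: (1125/3450)²·4.72²/36 = 0.0658034
  stratum 3: (750/3450)²·7.69²/131 = 0.0213337
  stratum 4: (1225/3450)²·3.70²/209 = 0.00825831
V_st = 0.118141
V_srs = s²/n = 44.06/395 = 0.111544
deff = V_st / V_srs = 0.118141/0.111544 = 1.0591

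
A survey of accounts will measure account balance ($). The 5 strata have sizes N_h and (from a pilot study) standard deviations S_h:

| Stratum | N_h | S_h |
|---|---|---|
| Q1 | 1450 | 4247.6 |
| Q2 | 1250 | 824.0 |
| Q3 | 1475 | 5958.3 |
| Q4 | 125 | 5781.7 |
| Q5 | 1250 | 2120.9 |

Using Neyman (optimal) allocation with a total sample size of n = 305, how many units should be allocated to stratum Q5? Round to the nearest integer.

42

Neyman allocation: n_h = n · N_h S_h / Σ N_i S_i, with n = 305.
  stratum Q1: N_h·S_h = 1450·4247.6 = 6159020.00
  stratum Q2: N_h·S_h = 1250·824.0 = 1030000.00
  stratum Q3: N_h·S_h = 1475·5958.3 = 8788492.50
  stratum Q4: N_h·S_h = 125·5781.7 = 722712.50
  stratum Q5: N_h·S_h = 1250·2120.9 = 2651125.00
Σ N_h S_h = 19351350.00
n for stratum Q5 = 305·2651125.00/19351350.00 = 41.785 → 42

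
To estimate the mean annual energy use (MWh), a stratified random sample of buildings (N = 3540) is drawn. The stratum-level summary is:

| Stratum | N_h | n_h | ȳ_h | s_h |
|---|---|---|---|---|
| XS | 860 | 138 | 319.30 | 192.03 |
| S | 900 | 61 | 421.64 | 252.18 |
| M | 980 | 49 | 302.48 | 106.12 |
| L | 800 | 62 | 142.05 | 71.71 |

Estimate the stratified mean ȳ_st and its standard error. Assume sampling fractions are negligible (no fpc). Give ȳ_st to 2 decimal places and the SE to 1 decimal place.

ȳ_st = Σ W_h ȳ_h = (860·319.30 + 900·421.64 + 980·302.48 + 800·142.05)/3540 = 300.60576
V̂(ȳ_st) = Σ W_h² s_h²/n_h, with W_h = N_h/N and N = 3540:
  stratum XS: (860/3540)²·192.03²/138 = 15.7706
  stratum S: (900/3540)²·252.18²/61 = 67.386
  stratum M: (980/3540)²·106.12²/49 = 17.6134
  stratum L: (800/3540)²·71.71²/62 = 4.23586
V̂(ȳ_st) = 105.006
SE(ȳ_st) = √105.006 = 10.2472

ȳ_st ≈ 300.61, SE ≈ 10.2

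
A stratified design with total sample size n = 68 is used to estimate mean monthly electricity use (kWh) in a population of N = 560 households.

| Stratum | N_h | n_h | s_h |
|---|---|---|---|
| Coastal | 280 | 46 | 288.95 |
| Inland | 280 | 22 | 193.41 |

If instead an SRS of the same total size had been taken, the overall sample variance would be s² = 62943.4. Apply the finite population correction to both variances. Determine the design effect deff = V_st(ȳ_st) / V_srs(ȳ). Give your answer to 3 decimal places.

V̂(ȳ_st) = Σ W_h² (1 − n_h/N_h) s_h²/n_h, with W_h = N_h/N and N = 560:
  stratum Coastal: (280/560)²·(1 − 46/280)·288.95²/46 = 379.215
  stratum Inland: (280/560)²·(1 − 22/280)·193.41²/22 = 391.685
V_st = 770.9
V_srs = (1 − 68/560)·62943.4/68 = 813.239
deff = V_st / V_srs = 770.9/813.239 = 0.9479

deff ≈ 0.948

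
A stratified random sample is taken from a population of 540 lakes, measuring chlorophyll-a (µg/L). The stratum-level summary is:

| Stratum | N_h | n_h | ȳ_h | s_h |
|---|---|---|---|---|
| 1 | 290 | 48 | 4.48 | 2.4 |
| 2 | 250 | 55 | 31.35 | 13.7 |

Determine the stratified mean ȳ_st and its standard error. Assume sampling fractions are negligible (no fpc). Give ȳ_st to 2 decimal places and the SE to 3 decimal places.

ȳ_st = Σ W_h ȳ_h = (290·4.48 + 250·31.35)/540 = 16.91981
V̂(ȳ_st) = Σ W_h² s_h²/n_h, with W_h = N_h/N and N = 540:
  stratum 1: (290/540)²·2.4²/48 = 0.0346091
  stratum 2: (250/540)²·13.7²/55 = 0.731427
V̂(ȳ_st) = 0.766036
SE(ȳ_st) = √0.766036 = 0.875235

ȳ_st ≈ 16.92, SE ≈ 0.875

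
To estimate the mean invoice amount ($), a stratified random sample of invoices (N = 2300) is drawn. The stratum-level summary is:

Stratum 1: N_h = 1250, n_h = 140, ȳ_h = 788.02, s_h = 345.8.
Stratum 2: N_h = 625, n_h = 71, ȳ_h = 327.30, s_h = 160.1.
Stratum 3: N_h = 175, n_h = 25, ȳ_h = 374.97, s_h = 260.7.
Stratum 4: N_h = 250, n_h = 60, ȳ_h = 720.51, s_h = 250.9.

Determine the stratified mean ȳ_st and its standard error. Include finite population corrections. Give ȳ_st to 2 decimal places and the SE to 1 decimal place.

ȳ_st = Σ W_h ȳ_h = (1250·788.02 + 625·327.30 + 175·374.97 + 250·720.51)/2300 = 624.05859
V̂(ȳ_st) = Σ W_h² (1 − n_h/N_h) s_h²/n_h, with W_h = N_h/N and N = 2300:
  stratum 1: (1250/2300)²·(1 − 140/1250)·345.8²/140 = 224.026
  stratum 2: (625/2300)²·(1 − 71/625)·160.1²/71 = 23.6297
  stratum 3: (175/2300)²·(1 − 25/175)·260.7²/25 = 13.4901
  stratum 4: (250/2300)²·(1 − 60/250)·250.9²/60 = 9.4208
V̂(ȳ_st) = 270.567
SE(ȳ_st) = √270.567 = 16.4489

ȳ_st ≈ 624.06, SE ≈ 16.4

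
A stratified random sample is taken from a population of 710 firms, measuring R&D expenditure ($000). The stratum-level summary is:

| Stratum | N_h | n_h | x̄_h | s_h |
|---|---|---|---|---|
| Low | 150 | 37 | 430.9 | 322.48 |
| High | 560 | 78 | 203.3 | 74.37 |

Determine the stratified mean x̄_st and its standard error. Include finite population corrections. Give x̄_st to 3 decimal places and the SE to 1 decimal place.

x̄_st = Σ W_h x̄_h = (150·430.9 + 560·203.3)/710 = 251.38451
V̂(x̄_st) = Σ W_h² (1 − n_h/N_h) s_h²/n_h, with W_h = N_h/N and N = 710:
  stratum Low: (150/710)²·(1 − 37/150)·322.48²/37 = 94.5054
  stratum High: (560/710)²·(1 − 78/560)·74.37²/78 = 37.9681
V̂(x̄_st) = 132.474
SE(x̄_st) = √132.474 = 11.5097

x̄_st ≈ 251.385, SE ≈ 11.5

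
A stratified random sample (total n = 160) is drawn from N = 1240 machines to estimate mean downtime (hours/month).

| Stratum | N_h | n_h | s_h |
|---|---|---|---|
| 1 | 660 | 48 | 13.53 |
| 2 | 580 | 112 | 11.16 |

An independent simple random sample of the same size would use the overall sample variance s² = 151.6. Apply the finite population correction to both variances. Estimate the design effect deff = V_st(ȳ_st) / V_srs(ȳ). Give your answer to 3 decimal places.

V̂(ȳ_st) = Σ W_h² (1 − n_h/N_h) s_h²/n_h, with W_h = N_h/N and N = 1240:
  stratum 1: (660/1240)²·(1 − 48/660)·13.53²/48 = 1.00186
  stratum 2: (580/1240)²·(1 − 112/580)·11.16²/112 = 0.196309
V_st = 1.19817
V_srs = (1 − 160/1240)·151.6/160 = 0.825242
deff = V_st / V_srs = 1.19817/0.825242 = 1.4519

deff ≈ 1.452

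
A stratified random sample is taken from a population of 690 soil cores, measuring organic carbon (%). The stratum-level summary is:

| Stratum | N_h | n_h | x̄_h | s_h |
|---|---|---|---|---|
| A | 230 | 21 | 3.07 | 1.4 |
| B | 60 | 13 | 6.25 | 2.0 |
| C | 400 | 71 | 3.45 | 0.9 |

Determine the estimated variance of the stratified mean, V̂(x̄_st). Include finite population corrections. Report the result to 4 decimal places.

V̂(x̄_st) = Σ W_h² (1 − n_h/N_h) s_h²/n_h, with W_h = N_h/N and N = 690:
  stratum A: (230/690)²·(1 − 21/230)·1.4²/21 = 0.00942351
  stratum B: (60/690)²·(1 − 13/60)·2.0²/13 = 0.0018225
  stratum C: (400/690)²·(1 − 71/400)·0.9²/71 = 0.00315344
V̂(x̄_st) = 0.0143994

V̂(x̄_st) ≈ 0.0144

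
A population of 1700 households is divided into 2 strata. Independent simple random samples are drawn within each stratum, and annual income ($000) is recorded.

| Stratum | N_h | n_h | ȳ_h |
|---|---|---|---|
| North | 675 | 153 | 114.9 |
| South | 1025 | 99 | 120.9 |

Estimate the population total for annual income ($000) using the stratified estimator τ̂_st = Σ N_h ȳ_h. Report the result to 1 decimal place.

τ̂_st ≈ 201480.0

τ̂_st = Σ N_h ȳ_h = 675·114.9 + 1025·120.9 = 201480.0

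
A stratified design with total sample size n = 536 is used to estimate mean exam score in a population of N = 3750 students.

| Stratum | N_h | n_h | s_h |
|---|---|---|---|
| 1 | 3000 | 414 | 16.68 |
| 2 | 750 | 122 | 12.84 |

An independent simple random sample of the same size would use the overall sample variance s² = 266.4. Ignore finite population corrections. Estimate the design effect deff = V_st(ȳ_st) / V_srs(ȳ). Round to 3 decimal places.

V̂(ȳ_st) = Σ W_h² s_h²/n_h, with W_h = N_h/N and N = 3750:
  stratum 1: (3000/3750)²·16.68²/414 = 0.430102
  stratum 2: (750/3750)²·12.84²/122 = 0.0540543
V_st = 0.484157
V_srs = s²/n = 266.4/536 = 0.497015
deff = V_st / V_srs = 0.484157/0.497015 = 0.9741

deff ≈ 0.974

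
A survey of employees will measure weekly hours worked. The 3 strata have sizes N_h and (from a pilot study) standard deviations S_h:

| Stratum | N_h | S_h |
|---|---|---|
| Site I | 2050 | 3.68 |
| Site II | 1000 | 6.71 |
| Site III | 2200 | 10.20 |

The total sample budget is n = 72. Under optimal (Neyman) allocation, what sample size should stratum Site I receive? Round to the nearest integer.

Neyman allocation: n_h = n · N_h S_h / Σ N_i S_i, with n = 72.
  stratum Site I: N_h·S_h = 2050·3.68 = 7544.00
  stratum Site II: N_h·S_h = 1000·6.71 = 6710.00
  stratum Site III: N_h·S_h = 2200·10.20 = 22440.00
Σ N_h S_h = 36694.00
n for stratum Site I = 72·7544.00/36694.00 = 14.803 → 15

15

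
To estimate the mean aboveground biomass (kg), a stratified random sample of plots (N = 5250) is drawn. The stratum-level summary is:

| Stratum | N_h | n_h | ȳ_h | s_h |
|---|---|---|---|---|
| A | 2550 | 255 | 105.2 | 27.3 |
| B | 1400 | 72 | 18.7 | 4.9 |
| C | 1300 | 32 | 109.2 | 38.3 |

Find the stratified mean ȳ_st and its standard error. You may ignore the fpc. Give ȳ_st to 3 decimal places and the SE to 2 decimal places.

ȳ_st ≈ 83.124, SE ≈ 1.88

ȳ_st = Σ W_h ȳ_h = (2550·105.2 + 1400·18.7 + 1300·109.2)/5250 = 83.12381
V̂(ȳ_st) = Σ W_h² s_h²/n_h, with W_h = N_h/N and N = 5250:
  stratum A: (2550/5250)²·27.3²/255 = 0.68952
  stratum B: (1400/5250)²·4.9²/72 = 0.0237136
  stratum C: (1300/5250)²·38.3²/32 = 2.81071
V̂(ȳ_st) = 3.52394
SE(ȳ_st) = √3.52394 = 1.87722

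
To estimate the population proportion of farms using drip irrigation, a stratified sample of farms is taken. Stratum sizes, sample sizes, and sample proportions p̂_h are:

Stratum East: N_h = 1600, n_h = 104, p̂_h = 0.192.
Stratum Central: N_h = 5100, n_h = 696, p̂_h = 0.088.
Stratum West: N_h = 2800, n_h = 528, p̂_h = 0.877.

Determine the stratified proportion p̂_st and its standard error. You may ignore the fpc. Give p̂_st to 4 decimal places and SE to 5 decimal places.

N = 9500; stratum weights W_h = N_h/N.
p̂_st = Σ W_h p̂_h = (1600·0.192 + 5100·0.088 + 2800·0.877)/9500 = 0.33806
V̂(p̂_st) = Σ W_h² p̂_h(1−p̂_h)/(n_h−1):
  stratum East: (1600/9500)²·0.192·0.808/103 = 4.27236e-05
  stratum Central: (5100/9500)²·0.088·0.912/695 = 3.32802e-05
  stratum West: (2800/9500)²·0.877·0.123/527 = 1.77813e-05
V̂(p̂_st) = 9.37851e-05; SE = √V̂ = 0.00968427

p̂_st ≈ 0.3381, SE ≈ 0.00968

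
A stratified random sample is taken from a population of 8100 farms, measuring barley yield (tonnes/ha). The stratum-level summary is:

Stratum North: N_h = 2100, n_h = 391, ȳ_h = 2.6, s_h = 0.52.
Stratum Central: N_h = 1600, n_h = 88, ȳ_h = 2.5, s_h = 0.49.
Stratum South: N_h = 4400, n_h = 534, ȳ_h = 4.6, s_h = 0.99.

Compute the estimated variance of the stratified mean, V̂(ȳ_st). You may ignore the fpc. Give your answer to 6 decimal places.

V̂(ȳ_st) ≈ 0.000695

V̂(ȳ_st) = Σ W_h² s_h²/n_h, with W_h = N_h/N and N = 8100:
  stratum North: (2100/8100)²·0.52²/391 = 4.64835e-05
  stratum Central: (1600/8100)²·0.49²/88 = 0.000106458
  stratum South: (4400/8100)²·0.99²/534 = 0.000541582
V̂(ȳ_st) = 0.000694524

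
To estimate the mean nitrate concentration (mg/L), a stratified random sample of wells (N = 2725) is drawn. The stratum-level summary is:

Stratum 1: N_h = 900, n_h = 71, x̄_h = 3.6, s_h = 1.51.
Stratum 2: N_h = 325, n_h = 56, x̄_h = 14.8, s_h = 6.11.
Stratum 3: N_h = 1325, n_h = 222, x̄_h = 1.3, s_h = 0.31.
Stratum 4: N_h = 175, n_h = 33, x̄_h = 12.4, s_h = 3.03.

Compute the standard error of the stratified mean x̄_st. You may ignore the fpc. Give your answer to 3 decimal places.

SE(x̄_st) ≈ 0.119

V̂(x̄_st) = Σ W_h² s_h²/n_h, with W_h = N_h/N and N = 2725:
  stratum 1: (900/2725)²·1.51²/71 = 0.00350306
  stratum 2: (325/2725)²·6.11²/56 = 0.00948261
  stratum 3: (1325/2725)²·0.31²/222 = 0.000102346
  stratum 4: (175/2725)²·3.03²/33 = 0.0011474
V̂(x̄_st) = 0.0142354
SE(x̄_st) = √0.0142354 = 0.119312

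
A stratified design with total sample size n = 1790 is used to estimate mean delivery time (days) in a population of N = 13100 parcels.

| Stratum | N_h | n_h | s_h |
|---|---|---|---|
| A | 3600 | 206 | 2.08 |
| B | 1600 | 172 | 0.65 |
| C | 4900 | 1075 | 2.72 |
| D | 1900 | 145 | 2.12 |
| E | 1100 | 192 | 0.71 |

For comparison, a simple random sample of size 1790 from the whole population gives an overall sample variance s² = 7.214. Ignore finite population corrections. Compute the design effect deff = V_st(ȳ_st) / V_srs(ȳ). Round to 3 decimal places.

deff ≈ 0.808

V̂(ȳ_st) = Σ W_h² s_h²/n_h, with W_h = N_h/N and N = 13100:
  stratum A: (3600/13100)²·2.08²/206 = 0.00158607
  stratum B: (1600/13100)²·0.65²/172 = 3.66434e-05
  stratum C: (4900/13100)²·2.72²/1075 = 0.000962895
  stratum D: (1900/13100)²·2.12²/145 = 0.000652031
  stratum E: (1100/13100)²·0.71²/192 = 1.85122e-05
V_st = 0.00325615
V_srs = s²/n = 7.214/1790 = 0.00403017
deff = V_st / V_srs = 0.00325615/0.00403017 = 0.8079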